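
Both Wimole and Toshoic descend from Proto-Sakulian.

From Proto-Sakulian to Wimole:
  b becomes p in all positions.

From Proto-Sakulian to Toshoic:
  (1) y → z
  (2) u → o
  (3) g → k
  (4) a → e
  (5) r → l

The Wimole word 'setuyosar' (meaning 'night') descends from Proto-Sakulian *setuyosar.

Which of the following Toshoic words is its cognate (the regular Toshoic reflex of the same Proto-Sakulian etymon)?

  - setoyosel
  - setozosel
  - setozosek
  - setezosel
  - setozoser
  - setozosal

Toshoic: start from *setuyosar.
  rule 1 (unconditioned shift): setuyosar → setuzosar
  rule 2 (vowel merger): setuzosar → setozosar
  rule 3: no change — setozosar
  rule 4 (vowel merger): setozosar → setozoser
  rule 5 (unconditioned shift): setozoser → setozosel
  ⇒ Toshoic setozosel
The other candidates each miss or misapply at least one Toshoic change.

setozosel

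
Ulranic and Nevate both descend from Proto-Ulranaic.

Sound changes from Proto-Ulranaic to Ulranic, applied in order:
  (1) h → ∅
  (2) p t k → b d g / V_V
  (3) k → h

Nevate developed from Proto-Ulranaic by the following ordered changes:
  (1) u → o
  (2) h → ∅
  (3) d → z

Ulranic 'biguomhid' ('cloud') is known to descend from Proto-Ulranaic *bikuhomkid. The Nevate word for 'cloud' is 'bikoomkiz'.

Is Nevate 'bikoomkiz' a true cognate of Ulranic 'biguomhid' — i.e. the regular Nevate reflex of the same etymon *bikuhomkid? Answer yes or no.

Derive the expected Nevate reflex of *bikuhomkid:
Nevate: start from *bikuhomkid.
  rule 1 (vowel merger): bikuhomkid → bikohomkid
  rule 2 (h-loss): bikohomkid → bikoomkid
  rule 3 (unconditioned shift): bikoomkid → bikoomkiz
  ⇒ Nevate bikoomkiz
Nevate 'bikoomkiz' matches the regular reflex exactly, so the pair is cognate.

yes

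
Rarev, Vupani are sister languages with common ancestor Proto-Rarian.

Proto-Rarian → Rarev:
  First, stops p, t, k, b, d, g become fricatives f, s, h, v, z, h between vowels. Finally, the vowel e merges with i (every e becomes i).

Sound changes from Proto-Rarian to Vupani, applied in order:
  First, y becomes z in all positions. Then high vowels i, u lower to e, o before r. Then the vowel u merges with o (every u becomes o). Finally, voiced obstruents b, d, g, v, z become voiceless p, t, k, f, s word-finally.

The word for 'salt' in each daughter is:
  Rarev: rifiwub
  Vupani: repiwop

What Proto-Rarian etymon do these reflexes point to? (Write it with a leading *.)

Position 7: Rarev has b, Vupani has p. Rarev preserves b here (none of its changes turn any other segment into b), so the proto-segment is *b.
Position 2: Rarev has i, Vupani has e. Taking the neighbouring segments as reconstructed: Rarev i could go back to *e or *i; Vupani e can only go back to *e — the one source consistent with every daughter is *e.
Position 3: Rarev has f, Vupani has p. Taking the neighbouring segments as reconstructed: Rarev f could go back to *p or *f; Vupani p can only go back to *p — the one source consistent with every daughter is *p.
This points to *repiwub. Verify forward in each daughter:
Rarev: start from *repiwub.
  rule 1 (intervocalic lenition): repiwub → refiwub
  rule 2 (vowel merger): refiwub → rifiwub
  ⇒ Rarev rifiwub
Vupani: start from *repiwub.
  rule 1: no change — repiwub
  rule 2: no change — repiwub
  rule 3 (vowel merger): repiwub → repiwob
  rule 4 (final devoicing): repiwob → repiwop
  ⇒ Vupani repiwop
No other proto-form is consistent with every reflex, so the reconstruction is *repiwub.

*repiwub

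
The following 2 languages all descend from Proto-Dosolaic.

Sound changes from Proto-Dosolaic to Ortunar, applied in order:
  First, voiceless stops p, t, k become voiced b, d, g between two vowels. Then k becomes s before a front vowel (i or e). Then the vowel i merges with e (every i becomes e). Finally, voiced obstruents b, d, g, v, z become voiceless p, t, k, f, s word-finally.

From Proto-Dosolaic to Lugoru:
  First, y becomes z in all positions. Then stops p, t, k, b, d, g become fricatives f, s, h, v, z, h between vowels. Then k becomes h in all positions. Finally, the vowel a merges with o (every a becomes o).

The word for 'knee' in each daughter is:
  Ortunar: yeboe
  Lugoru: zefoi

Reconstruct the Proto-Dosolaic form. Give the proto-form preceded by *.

Position 5: Ortunar has e, Lugoru has i. Lugoru preserves i here (none of its changes turn any other segment into i), so the proto-segment is *i.
Position 3: Ortunar has b, Lugoru has f. Taking the neighbouring segments as reconstructed: Ortunar b could go back to *p or *b; Lugoru f could go back to *p or *f — the one source consistent with every daughter is *p.
Verify the candidate proto-form against each daughter:
Ortunar: *yepoi > yeboi > yeboe  (by intervocalic voicing, vowel merger)
Lugoru: *yepoi
  yepoi → zepoi   [unconditioned shift]
  zepoi → zefoi   [intervocalic lenition]
  zefoi (rule 3 does not apply)
  zefoi (rule 4 does not apply)
  giving Lugoru zefoi.
*yepoi is the unique common source.

*yepoi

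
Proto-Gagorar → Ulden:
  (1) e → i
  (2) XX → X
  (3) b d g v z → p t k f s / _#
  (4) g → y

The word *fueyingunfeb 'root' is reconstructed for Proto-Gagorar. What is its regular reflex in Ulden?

Ulden: *fueyingunfeb
  fueyingunfeb → fuiyingunfib   [vowel merger]
  fuiyingunfib (rule 2 does not apply)
  fuiyingunfib → fuiyingunfip   [final devoicing]
  fuiyingunfip → fuiyinyunfip   [unconditioned shift]
  giving Ulden fuiyinyunfip.

fuiyinyunfip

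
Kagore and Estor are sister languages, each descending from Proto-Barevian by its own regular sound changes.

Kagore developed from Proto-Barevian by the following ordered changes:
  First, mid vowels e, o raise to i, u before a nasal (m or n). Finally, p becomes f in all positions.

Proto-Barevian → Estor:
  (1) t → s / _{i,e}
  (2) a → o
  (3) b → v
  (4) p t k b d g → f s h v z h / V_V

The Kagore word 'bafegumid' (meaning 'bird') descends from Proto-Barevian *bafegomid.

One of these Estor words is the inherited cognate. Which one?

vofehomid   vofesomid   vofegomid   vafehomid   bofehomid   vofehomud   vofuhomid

vofehomid

Estor: start from *bafegomid.
  rule 1: no change — bafegomid
  rule 2 (vowel merger): bafegomid → bofegomid
  rule 3 (unconditioned shift): bofegomid → vofegomid
  rule 4 (intervocalic lenition): vofegomid → vofehomid
  ⇒ Estor vofehomid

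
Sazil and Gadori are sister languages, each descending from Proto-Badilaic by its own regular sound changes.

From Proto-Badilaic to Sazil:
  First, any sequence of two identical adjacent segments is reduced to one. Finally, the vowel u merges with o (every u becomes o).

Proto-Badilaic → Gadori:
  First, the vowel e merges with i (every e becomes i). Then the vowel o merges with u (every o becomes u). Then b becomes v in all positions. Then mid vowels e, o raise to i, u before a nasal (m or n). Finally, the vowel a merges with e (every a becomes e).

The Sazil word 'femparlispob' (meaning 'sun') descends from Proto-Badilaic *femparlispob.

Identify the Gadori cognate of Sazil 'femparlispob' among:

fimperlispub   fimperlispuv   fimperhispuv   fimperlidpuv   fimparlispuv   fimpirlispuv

fimperlispuv

Gadori: *femparlispob
  femparlispob → fimparlispob   [vowel merger]
  fimparlispob → fimparlispub   [vowel merger]
  fimparlispub → fimparlispuv   [unconditioned shift]
  fimparlispuv (rule 4 does not apply)
  fimparlispuv → fimperlispuv   [vowel merger]
  giving Gadori fimperlispuv.
Only 'fimperlispuv' matches the regular Gadori development of *femparlispob.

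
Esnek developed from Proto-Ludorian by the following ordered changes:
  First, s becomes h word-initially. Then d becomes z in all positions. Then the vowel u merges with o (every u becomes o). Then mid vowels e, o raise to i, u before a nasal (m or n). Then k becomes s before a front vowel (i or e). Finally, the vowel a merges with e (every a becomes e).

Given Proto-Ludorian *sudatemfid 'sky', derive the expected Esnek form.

Esnek: *sudatemfid
  sudatemfid → hudatemfid   [debuccalisation]
  hudatemfid → huzatemfiz   [unconditioned shift]
  huzatemfiz → hozatemfiz   [vowel merger]
  hozatemfiz → hozatimfiz   [pre-nasal raising]
  hozatimfiz (rule 5 does not apply)
  hozatimfiz → hozetimfiz   [vowel merger]
  giving Esnek hozetimfiz.

hozetimfiz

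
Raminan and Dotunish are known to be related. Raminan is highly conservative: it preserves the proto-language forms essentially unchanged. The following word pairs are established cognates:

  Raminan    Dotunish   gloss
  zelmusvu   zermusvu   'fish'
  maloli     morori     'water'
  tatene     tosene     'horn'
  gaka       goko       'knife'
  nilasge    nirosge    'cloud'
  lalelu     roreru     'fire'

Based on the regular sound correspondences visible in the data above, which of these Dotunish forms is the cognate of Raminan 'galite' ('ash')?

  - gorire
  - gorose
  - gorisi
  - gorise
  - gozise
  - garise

gorise

maloli ~ morori, tatene ~ tosene — Raminan a corresponds to Dotunish o after a consonant, before a consonant other than r, m, n, p, b, f, v.
maloli ~ morori — Raminan l corresponds to Dotunish r between vowels (before a front vowel).
tatene ~ tosene — Raminan t corresponds to Dotunish s between vowels (before a front vowel).
Applying these to Raminan 'galite':
  galite → golite   (a→o after a consonant, before a consonant other than r, m, n, p, b, f, v)
  golite → gorite   (l→r between vowels (before a front vowel))
  gorite → gorise   (t→s between vowels (before a front vowel))
So the Dotunish cognate is 'gorise'.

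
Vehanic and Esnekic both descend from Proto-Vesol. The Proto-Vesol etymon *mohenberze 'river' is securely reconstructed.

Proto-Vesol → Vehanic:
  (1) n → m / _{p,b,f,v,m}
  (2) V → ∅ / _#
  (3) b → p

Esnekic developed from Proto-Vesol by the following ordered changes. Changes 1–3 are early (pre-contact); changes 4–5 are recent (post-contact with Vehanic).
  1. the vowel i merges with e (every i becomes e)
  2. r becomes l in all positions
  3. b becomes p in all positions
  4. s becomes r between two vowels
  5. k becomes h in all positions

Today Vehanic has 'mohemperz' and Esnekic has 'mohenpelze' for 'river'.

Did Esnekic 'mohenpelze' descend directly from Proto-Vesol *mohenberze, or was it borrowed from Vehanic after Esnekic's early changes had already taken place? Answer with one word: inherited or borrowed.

inherited

If inherited, *mohenberze would pass through all of Esnekic's changes:
Esnekic: *mohenberze
  mohenberze (rule 1 does not apply)
  mohenberze → mohenbelze   [unconditioned shift]
  mohenbelze → mohenpelze   [unconditioned shift]
  mohenpelze (rule 4 does not apply)
  mohenpelze (rule 5 does not apply)
  giving Esnekic mohenpelze.
If borrowed from Vehanic 'mohemperz' after the early changes, it would undergo only the recent ones:
  rule 4 (rhotacism): no change (mohemperz)
  rule 5 (unconditioned shift): no change (mohemperz)
  ⇒ as a loan: mohemperz
Esnekic 'mohenpelze' matches the inherited outcome exactly, so it is an inherited cognate, not a loan.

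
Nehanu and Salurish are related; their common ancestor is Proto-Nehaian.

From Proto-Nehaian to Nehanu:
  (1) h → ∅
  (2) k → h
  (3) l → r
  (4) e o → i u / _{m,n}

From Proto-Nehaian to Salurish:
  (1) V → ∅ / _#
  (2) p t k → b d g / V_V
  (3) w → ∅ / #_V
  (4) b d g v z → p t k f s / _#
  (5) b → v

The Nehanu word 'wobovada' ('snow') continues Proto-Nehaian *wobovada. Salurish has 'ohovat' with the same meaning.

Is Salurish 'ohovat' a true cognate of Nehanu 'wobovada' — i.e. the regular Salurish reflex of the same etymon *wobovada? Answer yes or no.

Derive the expected Salurish reflex of *wobovada:
Salurish: *wobovada
  wobovada → wobovad   [apocope]
  wobovad (rule 2 does not apply)
  wobovad → obovad   [glide loss]
  obovad → obovat   [final devoicing]
  obovat → ovovat   [unconditioned shift]
  giving Salurish ovovat.
The regular Salurish reflex would be 'ovovat', but the attested form is 'ohovat'. The correspondence is irregular, so they are not cognates (the Salurish form has a different source).

no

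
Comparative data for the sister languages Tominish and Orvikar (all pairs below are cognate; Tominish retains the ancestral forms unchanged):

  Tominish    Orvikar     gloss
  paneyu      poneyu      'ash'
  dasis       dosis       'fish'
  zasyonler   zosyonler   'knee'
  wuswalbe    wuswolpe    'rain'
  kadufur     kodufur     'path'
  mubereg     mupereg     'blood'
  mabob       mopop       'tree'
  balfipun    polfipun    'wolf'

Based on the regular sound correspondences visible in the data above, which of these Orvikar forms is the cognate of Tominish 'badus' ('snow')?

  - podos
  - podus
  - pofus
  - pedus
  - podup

podus

balfipun ~ polfipun — Tominish b corresponds to Orvikar p word-initially before a back vowel.
dasis ~ dosis, zasyonler ~ zosyonler — Tominish a corresponds to Orvikar o after a consonant, before a consonant other than r, m, n, p, b, f, v.
Applying these to Tominish 'badus':
  badus → padus   (b→p word-initially before a back vowel)
  padus → podus   (a→o after a consonant, before a consonant other than r, m, n, p, b, f, v)
So the Orvikar cognate is 'podus'.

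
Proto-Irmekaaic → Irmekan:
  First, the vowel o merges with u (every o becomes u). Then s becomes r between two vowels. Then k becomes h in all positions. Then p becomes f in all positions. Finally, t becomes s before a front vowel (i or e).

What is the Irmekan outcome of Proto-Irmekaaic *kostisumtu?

hussirumtu

Irmekan: *kostisumtu
  kostisumtu → kustisumtu   [vowel merger]
  kustisumtu → kustirumtu   [rhotacism]
  kustirumtu → hustirumtu   [unconditioned shift]
  hustirumtu (rule 4 does not apply)
  hustirumtu → hussirumtu   [palatalisation]
  giving Irmekan hussirumtu.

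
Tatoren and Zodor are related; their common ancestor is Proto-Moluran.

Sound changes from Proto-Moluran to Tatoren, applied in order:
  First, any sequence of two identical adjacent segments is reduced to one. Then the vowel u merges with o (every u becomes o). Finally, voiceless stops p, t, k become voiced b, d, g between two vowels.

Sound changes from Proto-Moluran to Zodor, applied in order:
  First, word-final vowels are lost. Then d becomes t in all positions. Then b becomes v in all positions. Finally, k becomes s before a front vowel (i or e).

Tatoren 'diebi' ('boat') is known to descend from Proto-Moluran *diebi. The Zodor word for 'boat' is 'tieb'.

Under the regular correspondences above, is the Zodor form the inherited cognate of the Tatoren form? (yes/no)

Derive the expected Zodor reflex of *diebi:
Zodor: start from *diebi.
  rule 1 (apocope): diebi → dieb
  rule 2 (unconditioned shift): dieb → tieb
  rule 3 (unconditioned shift): tieb → tiev
  rule 4: no change — tiev
  ⇒ Zodor tiev
The regular Zodor reflex would be 'tiev', but the attested form is 'tieb'. The correspondence is irregular, so they are not cognates (the Zodor form has a different source).

no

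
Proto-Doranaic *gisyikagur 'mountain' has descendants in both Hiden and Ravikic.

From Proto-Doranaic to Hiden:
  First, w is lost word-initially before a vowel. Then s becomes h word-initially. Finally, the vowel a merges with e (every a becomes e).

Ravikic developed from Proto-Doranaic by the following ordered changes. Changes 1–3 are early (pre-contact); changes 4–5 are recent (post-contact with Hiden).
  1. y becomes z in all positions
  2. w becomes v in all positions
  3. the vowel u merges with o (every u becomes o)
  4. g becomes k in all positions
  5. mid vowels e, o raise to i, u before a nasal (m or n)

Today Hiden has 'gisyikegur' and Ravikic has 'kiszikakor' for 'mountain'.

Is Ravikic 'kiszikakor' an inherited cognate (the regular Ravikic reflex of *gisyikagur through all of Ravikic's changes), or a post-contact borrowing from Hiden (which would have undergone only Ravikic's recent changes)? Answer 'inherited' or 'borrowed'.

If inherited, *gisyikagur would pass through all of Ravikic's changes:
Ravikic: start from *gisyikagur.
  rule 1 (unconditioned shift): gisyikagur → giszikagur
  rule 2: no change — giszikagur
  rule 3 (vowel merger): giszikagur → giszikagor
  rule 4 (unconditioned shift): giszikagor → kiszikakor
  rule 5: no change — kiszikakor
  ⇒ Ravikic kiszikakor
If borrowed from Hiden 'gisyikegur' after the early changes, it would undergo only the recent ones:
  rule 4 (unconditioned shift): gisyikegur → kisyikekur
  rule 5 (pre-nasal raising): no change (kisyikekur)
  ⇒ as a loan: kisyikekur
Ravikic 'kiszikakor' matches the inherited outcome exactly, so it is an inherited cognate, not a loan.

inherited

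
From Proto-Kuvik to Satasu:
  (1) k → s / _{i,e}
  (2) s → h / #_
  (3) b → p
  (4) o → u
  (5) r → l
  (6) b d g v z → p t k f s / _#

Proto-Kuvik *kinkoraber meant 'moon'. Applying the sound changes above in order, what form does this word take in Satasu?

Satasu: *kinkoraber > sinkoraber > hinkoraber > hinkoraper > hinkuraper > hinkulapel  (by palatalisation, debuccalisation, unconditioned shift, vowel merger, unconditioned shift)

hinkulapel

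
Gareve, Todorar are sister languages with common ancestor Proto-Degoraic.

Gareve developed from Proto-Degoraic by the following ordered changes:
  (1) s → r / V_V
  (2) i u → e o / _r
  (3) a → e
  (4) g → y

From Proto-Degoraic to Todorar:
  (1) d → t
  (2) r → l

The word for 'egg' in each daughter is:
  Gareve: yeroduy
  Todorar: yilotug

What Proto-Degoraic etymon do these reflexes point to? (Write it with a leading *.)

*yirodug

Position 5: Gareve has d, Todorar has t. Gareve preserves d here (none of its changes turn any other segment into d), so the proto-segment is *d.
Position 2: Gareve has e, Todorar has i. Todorar preserves i here (none of its changes turn any other segment into i), so the proto-segment is *i.
Position 3: Gareve has r, Todorar has l. Taking the neighbouring segments as reconstructed: Gareve r could go back to *s or *r; Todorar l could go back to *l or *r — the one source consistent with every daughter is *r.
Verify the candidate proto-form against each daughter:
Gareve: *yirodug
  yirodug (rule 1 does not apply)
  yirodug → yerodug   [pre-rhotic lowering]
  yerodug (rule 3 does not apply)
  yerodug → yeroduy   [unconditioned shift]
  giving Gareve yeroduy.
Todorar: *yirodug
  yirodug → yirotug   [unconditioned shift]
  yirotug → yilotug   [unconditioned shift]
  giving Todorar yilotug.
*yirodug is the unique common source.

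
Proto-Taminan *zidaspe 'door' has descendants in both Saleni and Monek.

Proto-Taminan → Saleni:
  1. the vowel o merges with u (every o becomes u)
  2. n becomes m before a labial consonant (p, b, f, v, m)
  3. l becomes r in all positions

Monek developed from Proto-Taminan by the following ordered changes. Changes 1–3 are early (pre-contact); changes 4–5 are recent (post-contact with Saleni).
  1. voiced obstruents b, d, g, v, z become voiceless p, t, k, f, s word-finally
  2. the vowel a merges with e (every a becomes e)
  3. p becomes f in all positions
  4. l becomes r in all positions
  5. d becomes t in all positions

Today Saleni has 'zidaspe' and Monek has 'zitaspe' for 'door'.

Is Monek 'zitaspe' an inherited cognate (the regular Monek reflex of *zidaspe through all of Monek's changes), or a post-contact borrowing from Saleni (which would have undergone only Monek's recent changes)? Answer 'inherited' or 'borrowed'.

borrowed

If inherited, *zidaspe would pass through all of Monek's changes:
Monek: start from *zidaspe.
  rule 1: no change — zidaspe
  rule 2 (vowel merger): zidaspe → zidespe
  rule 3 (unconditioned shift): zidespe → zidesfe
  rule 4: no change — zidesfe
  rule 5 (unconditioned shift): zidesfe → zitesfe
  ⇒ Monek zitesfe
If borrowed from Saleni 'zidaspe' after the early changes, it would undergo only the recent ones:
  rule 4 (unconditioned shift): no change (zidaspe)
  rule 5 (unconditioned shift): zidaspe → zitaspe
  ⇒ as a loan: zitaspe
Monek 'zitaspe' matches the loan outcome 'zitaspe', not the inherited 'zitesfe' — it skipped the early Monek changes, so it was borrowed from Saleni.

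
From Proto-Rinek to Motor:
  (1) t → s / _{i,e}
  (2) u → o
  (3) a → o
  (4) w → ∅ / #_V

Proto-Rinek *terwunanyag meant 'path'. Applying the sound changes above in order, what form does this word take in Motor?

Motor: *terwunanyag > serwunanyag > serwonanyag > serwononyog  (by palatalisation, vowel merger, vowel merger)

serwononyog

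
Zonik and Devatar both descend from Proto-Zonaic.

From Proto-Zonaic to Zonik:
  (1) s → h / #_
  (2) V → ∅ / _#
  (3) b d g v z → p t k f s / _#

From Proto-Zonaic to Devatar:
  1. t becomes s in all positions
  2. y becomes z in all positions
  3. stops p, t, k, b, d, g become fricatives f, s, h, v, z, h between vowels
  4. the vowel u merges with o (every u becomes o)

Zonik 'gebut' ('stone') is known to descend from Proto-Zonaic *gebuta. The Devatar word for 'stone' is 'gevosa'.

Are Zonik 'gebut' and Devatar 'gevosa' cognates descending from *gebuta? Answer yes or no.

Derive the expected Devatar reflex of *gebuta:
Devatar: *gebuta > gebusa > gevusa > gevosa  (by unconditioned shift, intervocalic lenition, vowel merger)
Devatar 'gevosa' matches the regular reflex exactly, so the pair is cognate.

yes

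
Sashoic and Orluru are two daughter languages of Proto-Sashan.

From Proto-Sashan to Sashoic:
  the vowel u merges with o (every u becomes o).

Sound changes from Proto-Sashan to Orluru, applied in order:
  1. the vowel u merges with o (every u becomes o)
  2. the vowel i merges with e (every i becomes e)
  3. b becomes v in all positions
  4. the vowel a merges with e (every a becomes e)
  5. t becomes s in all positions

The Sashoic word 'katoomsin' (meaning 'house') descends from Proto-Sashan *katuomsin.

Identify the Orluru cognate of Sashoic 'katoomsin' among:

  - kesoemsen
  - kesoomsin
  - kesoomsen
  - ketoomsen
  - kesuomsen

kesoomsen

Orluru: start from *katuomsin.
  rule 1 (vowel merger): katuomsin → katoomsin
  rule 2 (vowel merger): katoomsin → katoomsen
  rule 3: no change — katoomsen
  rule 4 (vowel merger): katoomsen → ketoomsen
  rule 5 (unconditioned shift): ketoomsen → kesoomsen
  ⇒ Orluru kesoomsen
Among the options, 'kesoomsen' alone shows every Orluru change applied in order.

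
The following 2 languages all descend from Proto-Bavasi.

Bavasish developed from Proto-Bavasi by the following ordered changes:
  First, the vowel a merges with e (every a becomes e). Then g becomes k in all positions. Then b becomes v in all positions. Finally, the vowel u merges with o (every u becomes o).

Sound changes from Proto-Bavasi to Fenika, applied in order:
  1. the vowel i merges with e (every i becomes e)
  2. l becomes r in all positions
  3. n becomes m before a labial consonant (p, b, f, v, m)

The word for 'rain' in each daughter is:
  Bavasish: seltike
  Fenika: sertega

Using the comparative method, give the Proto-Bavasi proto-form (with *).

*seltiga

Position 5: Bavasish has i, Fenika has e. Bavasish preserves i here (none of its changes turn any other segment into i), so the proto-segment is *i.
Position 3: Bavasish has l, Fenika has r. Bavasish preserves l here (none of its changes turn any other segment into l), so the proto-segment is *l.
Verify the candidate proto-form against each daughter:
Bavasish: *seltiga > seltige > seltike  (by vowel merger, unconditioned shift)
Fenika: *seltiga > seltega > sertega  (by vowel merger, unconditioned shift)
Only *seltiga yields all of Bavasish seltike, Fenika sertega.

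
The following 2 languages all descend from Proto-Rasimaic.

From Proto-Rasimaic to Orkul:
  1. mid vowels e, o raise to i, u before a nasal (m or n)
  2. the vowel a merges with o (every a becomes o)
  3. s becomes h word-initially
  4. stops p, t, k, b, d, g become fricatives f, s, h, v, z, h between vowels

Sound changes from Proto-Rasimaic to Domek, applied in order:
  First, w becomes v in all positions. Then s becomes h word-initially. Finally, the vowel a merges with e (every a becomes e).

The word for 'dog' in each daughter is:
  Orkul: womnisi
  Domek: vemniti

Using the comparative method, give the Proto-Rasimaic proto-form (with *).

Position 2: Orkul has o, Domek has e. Taking the neighbouring segments as reconstructed: Orkul o can only go back to *a; Domek e could go back to *a or *e — the one source consistent with every daughter is *a.
Position 6: Orkul has s, Domek has t. Domek preserves t here (none of its changes turn any other segment into t), so the proto-segment is *t.
Position 1: Orkul has w, Domek has v. Orkul preserves w here (none of its changes turn any other segment into w), so the proto-segment is *w.
Verify the candidate proto-form against each daughter:
Orkul: *wamniti > womniti > womnisi  (by vowel merger, intervocalic lenition)
Domek: start from *wamniti.
  rule 1 (unconditioned shift): wamniti → vamniti
  rule 2: no change — vamniti
  rule 3 (vowel merger): vamniti → vemniti
  ⇒ Domek vemniti
No other proto-form is consistent with every reflex, so the reconstruction is *wamniti.

*wamniti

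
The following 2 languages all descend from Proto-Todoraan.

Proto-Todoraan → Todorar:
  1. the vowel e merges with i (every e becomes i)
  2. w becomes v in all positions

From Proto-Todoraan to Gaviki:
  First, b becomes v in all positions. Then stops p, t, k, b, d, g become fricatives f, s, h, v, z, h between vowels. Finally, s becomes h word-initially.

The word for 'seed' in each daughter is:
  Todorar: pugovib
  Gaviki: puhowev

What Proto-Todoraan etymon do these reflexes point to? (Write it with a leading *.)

Position 3: Todorar has g, Gaviki has h. Todorar preserves g here (none of its changes turn any other segment into g), so the proto-segment is *g.
Position 6: Todorar has i, Gaviki has e. Gaviki preserves e here (none of its changes turn any other segment into e), so the proto-segment is *e.
Continuing position by position gives *pugoweb; check it forward:
Todorar: *pugoweb > pugowib > pugovib  (by vowel merger, unconditioned shift)
Gaviki: start from *pugoweb.
  rule 1 (unconditioned shift): pugoweb → pugowev
  rule 2 (intervocalic lenition): pugowev → puhowev
  rule 3: no change — puhowev
  ⇒ Gaviki puhowev
*pugoweb is the unique common source.

*pugoweb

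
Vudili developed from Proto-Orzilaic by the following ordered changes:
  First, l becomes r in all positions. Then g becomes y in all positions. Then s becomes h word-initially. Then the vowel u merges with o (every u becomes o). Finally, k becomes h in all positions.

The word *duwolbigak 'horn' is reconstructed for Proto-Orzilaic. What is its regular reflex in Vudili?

Vudili: start from *duwolbigak.
  rule 1 (unconditioned shift): duwolbigak → duworbigak
  rule 2 (unconditioned shift): duworbigak → duworbiyak
  rule 3: no change — duworbiyak
  rule 4 (vowel merger): duworbiyak → doworbiyak
  rule 5 (unconditioned shift): doworbiyak → doworbiyah
  ⇒ Vudili doworbiyah

doworbiyah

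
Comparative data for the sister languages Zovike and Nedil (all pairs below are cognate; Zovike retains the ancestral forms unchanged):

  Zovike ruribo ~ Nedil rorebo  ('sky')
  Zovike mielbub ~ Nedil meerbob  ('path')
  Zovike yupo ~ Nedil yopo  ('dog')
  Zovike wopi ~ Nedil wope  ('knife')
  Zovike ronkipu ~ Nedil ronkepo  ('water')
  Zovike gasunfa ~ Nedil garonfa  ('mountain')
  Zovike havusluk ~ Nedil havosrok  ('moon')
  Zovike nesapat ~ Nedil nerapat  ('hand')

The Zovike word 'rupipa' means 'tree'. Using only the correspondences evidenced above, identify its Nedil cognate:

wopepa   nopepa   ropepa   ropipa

yupo ~ yopo — Zovike u corresponds to Nedil o after a consonant, before a labial obstruent.
ronkipu ~ ronkepo — Zovike i corresponds to Nedil e after a consonant, before a labial obstruent.
Applying these to Zovike 'rupipa':
  rupipa → ropipa   (u→o after a consonant, before a labial obstruent)
  ropipa → ropepa   (i→e after a consonant, before a labial obstruent)
So the Nedil cognate is 'ropepa'.

ropepa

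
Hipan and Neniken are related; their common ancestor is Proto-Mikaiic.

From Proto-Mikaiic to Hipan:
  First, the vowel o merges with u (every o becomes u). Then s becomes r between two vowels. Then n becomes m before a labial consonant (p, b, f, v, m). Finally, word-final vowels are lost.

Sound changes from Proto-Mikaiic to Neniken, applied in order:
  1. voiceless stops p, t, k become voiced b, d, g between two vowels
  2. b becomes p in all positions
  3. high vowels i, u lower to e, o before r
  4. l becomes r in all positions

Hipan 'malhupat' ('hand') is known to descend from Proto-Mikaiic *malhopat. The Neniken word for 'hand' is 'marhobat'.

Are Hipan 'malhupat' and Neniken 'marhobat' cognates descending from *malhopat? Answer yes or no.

no

Derive the expected Neniken reflex of *malhopat:
Neniken: *malhopat
  malhopat → malhobat   [intervocalic voicing]
  malhobat → malhopat   [unconditioned shift]
  malhopat (rule 3 does not apply)
  malhopat → marhopat   [unconditioned shift]
  giving Neniken marhopat.
The regular Neniken reflex would be 'marhopat', but the attested form is 'marhobat'. The correspondence is irregular, so they are not cognates (the Neniken form has a different source).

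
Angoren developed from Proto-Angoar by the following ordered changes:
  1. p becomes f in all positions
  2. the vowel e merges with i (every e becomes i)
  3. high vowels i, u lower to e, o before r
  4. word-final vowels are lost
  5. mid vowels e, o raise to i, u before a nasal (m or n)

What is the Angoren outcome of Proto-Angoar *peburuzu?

fiboruz

Angoren: *peburuzu
  peburuzu → feburuzu   [unconditioned shift]
  feburuzu → fiburuzu   [vowel merger]
  fiburuzu → fiboruzu   [pre-rhotic lowering]
  fiboruzu → fiboruz   [apocope]
  fiboruz (rule 5 does not apply)
  giving Angoren fiboruz.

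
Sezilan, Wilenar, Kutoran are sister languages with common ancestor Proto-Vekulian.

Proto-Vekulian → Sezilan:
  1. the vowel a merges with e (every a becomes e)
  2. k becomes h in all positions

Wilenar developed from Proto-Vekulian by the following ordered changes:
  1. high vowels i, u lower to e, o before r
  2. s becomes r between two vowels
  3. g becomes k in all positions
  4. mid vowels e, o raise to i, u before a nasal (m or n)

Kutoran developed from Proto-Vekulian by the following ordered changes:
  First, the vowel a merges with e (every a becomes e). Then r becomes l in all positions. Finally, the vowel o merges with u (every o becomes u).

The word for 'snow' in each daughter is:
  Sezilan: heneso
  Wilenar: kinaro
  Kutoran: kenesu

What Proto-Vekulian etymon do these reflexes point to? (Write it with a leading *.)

*kenaso

Position 4: Sezilan has e, Wilenar has a, Kutoran has e. Wilenar preserves a here (none of its changes turn any other segment into a), so the proto-segment is *a.
Position 6: Sezilan has o, Wilenar has o, Kutoran has u. Sezilan preserves o here (none of its changes turn any other segment into o), so the proto-segment is *o.
Position 2: Sezilan has e, Wilenar has i, Kutoran has e. Taking the neighbouring segments as reconstructed: Sezilan e could go back to *a or *e; Wilenar i could go back to *e or *i; Kutoran e could go back to *a or *e — the one source consistent with every daughter is *e.
Continuing position by position gives *kenaso; check it forward:
Sezilan: *kenaso
  kenaso → keneso   [vowel merger]
  keneso → heneso   [unconditioned shift]
  giving Sezilan heneso.
Wilenar: start from *kenaso.
  rule 1: no change — kenaso
  rule 2 (rhotacism): kenaso → kenaro
  rule 3: no change — kenaro
  rule 4 (pre-nasal raising): kenaro → kinaro
  ⇒ Wilenar kinaro
Kutoran: *kenaso > keneso > kenesu  (by vowel merger, vowel merger)
No other proto-form is consistent with every reflex, so the reconstruction is *kenaso.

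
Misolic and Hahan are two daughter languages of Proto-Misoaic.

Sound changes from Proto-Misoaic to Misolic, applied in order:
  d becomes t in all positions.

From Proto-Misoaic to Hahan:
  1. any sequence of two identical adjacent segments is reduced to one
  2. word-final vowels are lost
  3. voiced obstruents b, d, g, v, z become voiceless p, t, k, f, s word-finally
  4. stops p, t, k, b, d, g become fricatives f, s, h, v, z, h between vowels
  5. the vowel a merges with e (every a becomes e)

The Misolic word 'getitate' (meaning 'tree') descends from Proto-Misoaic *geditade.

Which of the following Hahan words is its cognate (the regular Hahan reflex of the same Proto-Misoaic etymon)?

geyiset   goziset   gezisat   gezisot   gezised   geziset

Hahan: *geditade > geditad > geditat > gezisat > geziset  (by apocope, final devoicing, intervocalic lenition, vowel merger)
Among the options, 'geziset' alone shows every Hahan change applied in order.

geziset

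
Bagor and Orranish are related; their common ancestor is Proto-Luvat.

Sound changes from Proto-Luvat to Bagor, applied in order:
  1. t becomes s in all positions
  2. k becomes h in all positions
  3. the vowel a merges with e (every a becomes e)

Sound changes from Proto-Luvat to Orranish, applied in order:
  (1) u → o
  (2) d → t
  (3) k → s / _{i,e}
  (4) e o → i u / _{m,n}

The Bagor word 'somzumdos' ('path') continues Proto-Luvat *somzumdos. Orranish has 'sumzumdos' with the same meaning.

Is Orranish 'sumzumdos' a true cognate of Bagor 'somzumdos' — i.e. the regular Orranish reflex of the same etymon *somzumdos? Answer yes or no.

Derive the expected Orranish reflex of *somzumdos:
Orranish: *somzumdos > somzomdos > somzomtos > sumzumtos  (by vowel merger, unconditioned shift, pre-nasal raising)
The regular Orranish reflex would be 'sumzumtos', but the attested form is 'sumzumdos'. The correspondence is irregular, so they are not cognates (the Orranish form has a different source).

no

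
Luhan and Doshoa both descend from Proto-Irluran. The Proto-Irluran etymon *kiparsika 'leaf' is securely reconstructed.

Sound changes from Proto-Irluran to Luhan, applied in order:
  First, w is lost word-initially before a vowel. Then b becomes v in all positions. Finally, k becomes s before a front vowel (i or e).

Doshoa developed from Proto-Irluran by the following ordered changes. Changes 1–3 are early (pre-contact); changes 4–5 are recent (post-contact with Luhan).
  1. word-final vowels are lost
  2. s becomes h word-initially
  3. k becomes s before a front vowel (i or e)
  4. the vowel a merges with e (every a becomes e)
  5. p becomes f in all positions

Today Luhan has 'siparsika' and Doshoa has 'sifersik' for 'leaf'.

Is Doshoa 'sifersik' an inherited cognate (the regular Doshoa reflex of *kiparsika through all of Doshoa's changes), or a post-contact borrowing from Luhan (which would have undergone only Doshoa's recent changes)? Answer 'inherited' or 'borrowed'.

If inherited, *kiparsika would pass through all of Doshoa's changes:
Doshoa: *kiparsika > kiparsik > siparsik > sipersik > sifersik  (by apocope, palatalisation, vowel merger, unconditioned shift)
If borrowed from Luhan 'siparsika' after the early changes, it would undergo only the recent ones:
  rule 4 (vowel merger): siparsika → sipersike
  rule 5 (unconditioned shift): sipersike → sifersike
  ⇒ as a loan: sifersike
Doshoa 'sifersik' matches the inherited outcome exactly, so it is an inherited cognate, not a loan.

inherited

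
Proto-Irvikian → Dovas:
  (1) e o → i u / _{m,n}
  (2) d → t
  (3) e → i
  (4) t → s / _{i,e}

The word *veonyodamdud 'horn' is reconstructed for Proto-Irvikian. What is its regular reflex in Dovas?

viunyotamtut

Dovas: *veonyodamdud
  veonyodamdud → veunyodamdud   [pre-nasal raising]
  veunyodamdud → veunyotamtut   [unconditioned shift]
  veunyotamtut → viunyotamtut   [vowel merger]
  viunyotamtut (rule 4 does not apply)
  giving Dovas viunyotamtut.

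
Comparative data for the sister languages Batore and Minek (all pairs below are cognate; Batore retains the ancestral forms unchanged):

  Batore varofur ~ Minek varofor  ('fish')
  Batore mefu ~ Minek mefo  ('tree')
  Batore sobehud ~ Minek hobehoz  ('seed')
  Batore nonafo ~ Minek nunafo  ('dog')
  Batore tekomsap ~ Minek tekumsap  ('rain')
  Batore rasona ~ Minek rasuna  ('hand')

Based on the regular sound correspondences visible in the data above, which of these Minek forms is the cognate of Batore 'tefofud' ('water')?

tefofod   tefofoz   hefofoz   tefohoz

tefofoz

sobehud ~ hobehoz — Batore u corresponds to Minek o after a consonant, before a consonant other than r, m, n, p, b, f, v.
sobehud ~ hobehoz — Batore d corresponds to Minek z word-finally.
Applying these to Batore 'tefofud':
  tefofud → tefofod   (u→o after a consonant, before a consonant other than r, m, n, p, b, f, v)
  tefofod → tefofoz   (d→z word-finally)
So the Minek cognate is 'tefofoz'.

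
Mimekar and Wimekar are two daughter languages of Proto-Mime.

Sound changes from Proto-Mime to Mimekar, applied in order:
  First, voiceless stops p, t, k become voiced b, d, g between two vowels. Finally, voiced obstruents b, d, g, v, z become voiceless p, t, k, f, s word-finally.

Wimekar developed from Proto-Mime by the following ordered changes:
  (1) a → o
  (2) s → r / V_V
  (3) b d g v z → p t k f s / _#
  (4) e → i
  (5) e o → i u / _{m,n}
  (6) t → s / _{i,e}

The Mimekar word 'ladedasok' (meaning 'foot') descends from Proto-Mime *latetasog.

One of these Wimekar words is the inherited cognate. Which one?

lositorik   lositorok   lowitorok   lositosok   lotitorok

lositorok

Wimekar: start from *latetasog.
  rule 1 (vowel merger): latetasog → lotetosog
  rule 2 (rhotacism): lotetosog → lotetorog
  rule 3 (final devoicing): lotetorog → lotetorok
  rule 4 (vowel merger): lotetorok → lotitorok
  rule 5: no change — lotitorok
  rule 6 (palatalisation): lotitorok → lositorok
  ⇒ Wimekar lositorok
Among the options, 'lositorok' alone shows every Wimekar change applied in order.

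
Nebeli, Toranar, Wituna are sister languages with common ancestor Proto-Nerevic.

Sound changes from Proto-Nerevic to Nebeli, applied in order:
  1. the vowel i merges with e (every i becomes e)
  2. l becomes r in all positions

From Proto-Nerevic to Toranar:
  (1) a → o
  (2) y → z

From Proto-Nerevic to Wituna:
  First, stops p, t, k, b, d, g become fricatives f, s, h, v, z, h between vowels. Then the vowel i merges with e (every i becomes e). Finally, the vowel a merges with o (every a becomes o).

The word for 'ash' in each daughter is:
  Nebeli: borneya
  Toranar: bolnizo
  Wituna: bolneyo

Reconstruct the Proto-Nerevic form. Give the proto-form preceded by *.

Position 7: Nebeli has a, Toranar has o, Wituna has o. Nebeli preserves a here (none of its changes turn any other segment into a), so the proto-segment is *a.
Position 6: Nebeli has y, Toranar has z, Wituna has y. Nebeli preserves y here (none of its changes turn any other segment into y), so the proto-segment is *y.
This points to *bolniya. Verify forward in each daughter:
Nebeli: start from *bolniya.
  rule 1 (vowel merger): bolniya → bolneya
  rule 2 (unconditioned shift): bolneya → borneya
  ⇒ Nebeli borneya
Toranar: *bolniya > bolniyo > bolnizo  (by vowel merger, unconditioned shift)
Wituna: *bolniya > bolneya > bolneyo  (by vowel merger, vowel merger)
*bolniya is the unique common source.

*bolniya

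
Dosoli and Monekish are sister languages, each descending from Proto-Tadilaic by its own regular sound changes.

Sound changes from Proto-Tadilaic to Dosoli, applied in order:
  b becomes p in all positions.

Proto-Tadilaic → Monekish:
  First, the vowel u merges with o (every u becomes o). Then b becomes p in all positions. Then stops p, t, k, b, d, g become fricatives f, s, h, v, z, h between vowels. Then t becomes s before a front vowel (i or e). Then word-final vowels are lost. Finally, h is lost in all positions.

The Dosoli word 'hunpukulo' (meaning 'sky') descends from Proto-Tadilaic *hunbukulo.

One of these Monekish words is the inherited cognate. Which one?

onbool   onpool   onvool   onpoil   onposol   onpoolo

Monekish: *hunbukulo
  hunbukulo → honbokolo   [vowel merger]
  honbokolo → honpokolo   [unconditioned shift]
  honpokolo → honpoholo   [intervocalic lenition]
  honpoholo (rule 4 does not apply)
  honpoholo → honpohol   [apocope]
  honpohol → onpool   [h-loss]
  giving Monekish onpool.
Only 'onpool' matches the regular Monekish development of *hunbukulo.

onpool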